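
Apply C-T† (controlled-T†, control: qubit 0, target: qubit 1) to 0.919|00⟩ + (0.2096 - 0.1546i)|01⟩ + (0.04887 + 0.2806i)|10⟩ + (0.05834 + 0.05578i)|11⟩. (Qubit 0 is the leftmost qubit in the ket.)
0.919|00⟩ + (0.2096 - 0.1546i)|01⟩ + (0.04887 + 0.2806i)|10⟩ + (0.0807 - 0.00181i)|11⟩

C-T† leaves the control-|0⟩ kets |00⟩, |01⟩ unchanged and applies T† to qubit 1 on the control-|1⟩ pair (|10⟩, |11⟩).
T† = [[1, 0], [0, (1/√2 - (1/√2)i)]].
With a = amp(|10⟩) = (0.04887 + 0.2806i) and b = amp(|11⟩) = (0.05834 + 0.05578i):
new amp(|10⟩) = (1)·a = (0.04887 + 0.2806i)
new amp(|11⟩) = (1/√2 - (1/√2)i)·b = (0.0807 - 0.00181i)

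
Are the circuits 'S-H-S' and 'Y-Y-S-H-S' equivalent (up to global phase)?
Yes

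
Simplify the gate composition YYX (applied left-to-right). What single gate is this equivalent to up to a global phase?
X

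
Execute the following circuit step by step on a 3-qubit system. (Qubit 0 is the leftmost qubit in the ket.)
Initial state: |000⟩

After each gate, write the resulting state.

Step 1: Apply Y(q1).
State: i|010⟩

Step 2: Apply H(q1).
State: (1/√2)i|000⟩ - (1/√2)i|010⟩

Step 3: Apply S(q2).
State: (1/√2)i|000⟩ - (1/√2)i|010⟩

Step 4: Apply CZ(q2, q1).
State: (1/√2)i|000⟩ - (1/√2)i|010⟩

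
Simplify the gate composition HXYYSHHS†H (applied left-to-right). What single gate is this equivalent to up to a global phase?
Z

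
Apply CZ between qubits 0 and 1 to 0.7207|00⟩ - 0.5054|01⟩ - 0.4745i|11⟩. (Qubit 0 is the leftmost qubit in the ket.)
0.7207|00⟩ - 0.5054|01⟩ + 0.4745i|11⟩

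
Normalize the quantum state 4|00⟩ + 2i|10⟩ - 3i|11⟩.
0.7428|00⟩ + 0.3714i|10⟩ - 0.5571i|11⟩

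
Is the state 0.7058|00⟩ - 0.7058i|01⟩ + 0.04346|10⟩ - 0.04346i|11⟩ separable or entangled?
Separable

Writing the state as a|00⟩ + b|01⟩ + c|10⟩ + d|11⟩, it is a product state iff ad − bc = 0.
Here (a, b, c, d) = (0.7058, -0.7058i, 0.04346, -0.04346i): ad − bc = (0.7058)(-0.04346i) − (-0.7058i)(0.04346) = 0, so the state is separable.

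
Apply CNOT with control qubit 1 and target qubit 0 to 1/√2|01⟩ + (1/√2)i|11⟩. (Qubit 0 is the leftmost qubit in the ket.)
(1/√2)i|01⟩ + 1/√2|11⟩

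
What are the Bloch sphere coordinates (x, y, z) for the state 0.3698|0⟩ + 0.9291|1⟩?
(0.6872, 0, -0.7265)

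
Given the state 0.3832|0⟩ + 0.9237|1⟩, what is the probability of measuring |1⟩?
0.8532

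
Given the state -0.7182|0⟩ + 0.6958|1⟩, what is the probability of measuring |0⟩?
0.5158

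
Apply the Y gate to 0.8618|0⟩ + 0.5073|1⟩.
-0.5073i|0⟩ + 0.8618i|1⟩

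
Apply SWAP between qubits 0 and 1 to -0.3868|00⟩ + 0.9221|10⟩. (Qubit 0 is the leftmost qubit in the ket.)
-0.3868|00⟩ + 0.9221|01⟩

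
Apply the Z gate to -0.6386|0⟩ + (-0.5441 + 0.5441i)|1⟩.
-0.6386|0⟩ + (0.5441 - 0.5441i)|1⟩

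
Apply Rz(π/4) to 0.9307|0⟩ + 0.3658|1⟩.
(0.8599 - 0.3562i)|0⟩ + (0.338 + 0.14i)|1⟩

Rz(π/4) = [[e^(−iθ/2), 0], [0, e^(iθ/2)]] with e^(±iθ/2) = cos(θ/2) ± i·sin(θ/2); θ = π/4, cos(θ/2) ≈ 0.92388, sin(θ/2) ≈ 0.382683.
With a = amp(|0⟩) = 0.9307 and b = amp(|1⟩) = 0.3658:
new amp(|0⟩) = (0.92388 - 0.382683i)·a = (0.8599 - 0.3562i)
new amp(|1⟩) = (0.92388 + 0.382683i)·b = (0.338 + 0.14i)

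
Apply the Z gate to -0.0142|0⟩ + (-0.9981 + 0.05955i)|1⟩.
-0.0142|0⟩ + (0.9981 - 0.05955i)|1⟩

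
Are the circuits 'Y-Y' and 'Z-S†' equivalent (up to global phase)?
No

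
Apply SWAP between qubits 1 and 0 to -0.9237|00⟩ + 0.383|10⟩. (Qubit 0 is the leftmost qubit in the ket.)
-0.9237|00⟩ + 0.383|01⟩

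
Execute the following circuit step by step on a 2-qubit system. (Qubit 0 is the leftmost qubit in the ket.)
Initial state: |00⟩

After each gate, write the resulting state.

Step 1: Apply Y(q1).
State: i|01⟩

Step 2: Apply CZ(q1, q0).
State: i|01⟩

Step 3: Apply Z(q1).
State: -i|01⟩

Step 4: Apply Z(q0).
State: -i|01⟩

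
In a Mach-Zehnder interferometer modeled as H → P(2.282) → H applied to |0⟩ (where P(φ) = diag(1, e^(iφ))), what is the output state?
(0.1736 + 0.3788i)|0⟩ + (0.8264 - 0.3788i)|1⟩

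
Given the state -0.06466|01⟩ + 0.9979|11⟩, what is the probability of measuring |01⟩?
0.004181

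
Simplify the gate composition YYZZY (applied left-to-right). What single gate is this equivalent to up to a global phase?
Y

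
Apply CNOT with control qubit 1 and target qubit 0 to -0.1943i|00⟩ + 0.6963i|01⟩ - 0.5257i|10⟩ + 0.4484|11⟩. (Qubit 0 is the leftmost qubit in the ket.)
-0.1943i|00⟩ + 0.4484|01⟩ - 0.5257i|10⟩ + 0.6963i|11⟩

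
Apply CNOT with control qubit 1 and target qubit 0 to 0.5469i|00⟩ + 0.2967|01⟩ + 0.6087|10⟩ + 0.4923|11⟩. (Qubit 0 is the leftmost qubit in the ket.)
0.5469i|00⟩ + 0.4923|01⟩ + 0.6087|10⟩ + 0.2967|11⟩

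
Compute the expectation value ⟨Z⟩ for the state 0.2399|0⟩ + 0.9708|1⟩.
-0.8849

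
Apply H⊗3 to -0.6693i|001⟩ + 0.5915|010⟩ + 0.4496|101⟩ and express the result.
(0.3681 - 0.2366i)|000⟩ + (0.05017 + 0.2366i)|001⟩ + (-0.05017 - 0.2366i)|010⟩ + (-0.3681 + 0.2366i)|011⟩ + (0.05017 - 0.2366i)|100⟩ + (0.3681 + 0.2366i)|101⟩ + (-0.3681 - 0.2366i)|110⟩ + (-0.05017 + 0.2366i)|111⟩

H⊗3 gives amp(|y⟩) = (1/2√2) Σ_x (−1)^(x·y) amp(|x⟩), where x·y is the number of positions in which both x and y have a 1.
|000⟩: (-0.6693i + 0.5915 + 0.4496)/(2√2) = (0.3681 - 0.2366i)
|001⟩: (0.6693i + 0.5915 - 0.4496)/(2√2) = (0.05017 + 0.2366i)
|010⟩: (-0.6693i - 0.5915 + 0.4496)/(2√2) = (-0.05017 - 0.2366i)
|011⟩: (0.6693i - 0.5915 - 0.4496)/(2√2) = (-0.3681 + 0.2366i)
|100⟩: (-0.6693i + 0.5915 - 0.4496)/(2√2) = (0.05017 - 0.2366i)
|101⟩: (0.6693i + 0.5915 + 0.4496)/(2√2) = (0.3681 + 0.2366i)
|110⟩: (-0.6693i - 0.5915 - 0.4496)/(2√2) = (-0.3681 - 0.2366i)
|111⟩: (0.6693i - 0.5915 + 0.4496)/(2√2) = (-0.05017 + 0.2366i)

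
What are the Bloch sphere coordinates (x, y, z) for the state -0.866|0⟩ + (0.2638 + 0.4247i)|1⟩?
(-0.4569, -0.7356, 0.5)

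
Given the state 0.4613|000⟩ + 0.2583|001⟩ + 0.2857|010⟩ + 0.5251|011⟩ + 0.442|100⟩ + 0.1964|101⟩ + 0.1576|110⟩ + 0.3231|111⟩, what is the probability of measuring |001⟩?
0.06672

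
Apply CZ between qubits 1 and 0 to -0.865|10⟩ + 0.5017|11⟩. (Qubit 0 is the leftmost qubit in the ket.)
-0.865|10⟩ - 0.5017|11⟩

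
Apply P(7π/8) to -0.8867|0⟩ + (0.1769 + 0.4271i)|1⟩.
-0.8867|0⟩ + (-0.3269 - 0.3269i)|1⟩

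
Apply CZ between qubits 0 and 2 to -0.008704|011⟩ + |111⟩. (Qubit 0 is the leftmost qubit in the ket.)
-0.008704|011⟩ - |111⟩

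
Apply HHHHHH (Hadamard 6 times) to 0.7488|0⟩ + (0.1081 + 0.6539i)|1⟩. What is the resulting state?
0.7488|0⟩ + (0.1081 + 0.6539i)|1⟩

H² = I, so an even number of Hadamards cancels: H^6 = I and the state is unchanged.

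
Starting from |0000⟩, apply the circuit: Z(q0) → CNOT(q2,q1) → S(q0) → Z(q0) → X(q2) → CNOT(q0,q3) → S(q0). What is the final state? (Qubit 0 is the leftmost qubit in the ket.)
|0010⟩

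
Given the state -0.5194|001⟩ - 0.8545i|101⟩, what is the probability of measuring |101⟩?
0.7302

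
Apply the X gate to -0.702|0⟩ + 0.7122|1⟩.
0.7122|0⟩ - 0.702|1⟩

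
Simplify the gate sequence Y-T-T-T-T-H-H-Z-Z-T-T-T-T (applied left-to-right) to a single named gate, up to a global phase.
Y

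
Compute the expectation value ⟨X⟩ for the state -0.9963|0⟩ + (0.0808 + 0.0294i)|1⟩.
-0.161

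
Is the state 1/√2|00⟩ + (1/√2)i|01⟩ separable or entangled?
Separable

Writing the state as a|00⟩ + b|01⟩ + c|10⟩ + d|11⟩, it is a product state iff ad − bc = 0.
Here (a, b, c, d) = (1/√2, (1/√2)i, 0, 0): ad − bc = (1/√2)(0) − ((1/√2)i)(0) = 0, so the state is separable.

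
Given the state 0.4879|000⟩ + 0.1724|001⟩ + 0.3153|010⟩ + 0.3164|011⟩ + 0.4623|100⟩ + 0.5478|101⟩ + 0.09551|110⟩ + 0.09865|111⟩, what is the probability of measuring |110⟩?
0.009122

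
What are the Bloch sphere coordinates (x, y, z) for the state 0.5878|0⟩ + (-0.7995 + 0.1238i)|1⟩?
(-0.9399, 0.1455, -0.309)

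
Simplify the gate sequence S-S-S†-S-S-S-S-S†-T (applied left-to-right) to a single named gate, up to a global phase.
T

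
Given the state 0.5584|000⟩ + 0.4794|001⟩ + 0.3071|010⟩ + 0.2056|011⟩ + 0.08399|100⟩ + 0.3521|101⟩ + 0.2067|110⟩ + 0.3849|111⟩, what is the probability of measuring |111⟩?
0.1481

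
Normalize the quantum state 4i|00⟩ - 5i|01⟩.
0.6247i|00⟩ - 0.7809i|01⟩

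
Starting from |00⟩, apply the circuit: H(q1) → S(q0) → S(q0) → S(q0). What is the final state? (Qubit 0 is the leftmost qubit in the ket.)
1/√2|00⟩ + 1/√2|01⟩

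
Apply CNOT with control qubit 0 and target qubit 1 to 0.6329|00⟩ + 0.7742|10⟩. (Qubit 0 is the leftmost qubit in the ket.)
0.6329|00⟩ + 0.7742|11⟩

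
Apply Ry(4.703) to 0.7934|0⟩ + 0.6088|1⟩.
-0.9909|0⟩ + 0.1352|1⟩

Ry(4.703) = [[cos(θ/2), −sin(θ/2)], [sin(θ/2), cos(θ/2)]]; θ = 4.703, cos(θ/2) ≈ -0.703779, sin(θ/2) ≈ 0.710418.
With a = amp(|0⟩) = 0.7934 and b = amp(|1⟩) = 0.6088:
new amp(|0⟩) = (-0.703779)·a + (-0.710418)·b = -0.9909
new amp(|1⟩) = (0.710418)·a + (-0.703779)·b = 0.1352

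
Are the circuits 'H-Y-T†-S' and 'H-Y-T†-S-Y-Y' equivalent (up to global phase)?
Yes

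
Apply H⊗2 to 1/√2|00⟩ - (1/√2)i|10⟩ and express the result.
(1/√8 - (1/√8)i)|00⟩ + (1/√8 - (1/√8)i)|01⟩ + (1/√8 + (1/√8)i)|10⟩ + (1/√8 + (1/√8)i)|11⟩

H⊗2 gives amp(|y⟩) = (1/2) Σ_x (−1)^(x·y) amp(|x⟩), where x·y is the number of positions in which both x and y have a 1.
|00⟩: (1/√2 - (1/√2)i)/2 = (1/√8 - (1/√8)i)
|01⟩: (1/√2 - (1/√2)i)/2 = (1/√8 - (1/√8)i)
|10⟩: (1/√2 + (1/√2)i)/2 = (1/√8 + (1/√8)i)
|11⟩: (1/√2 + (1/√2)i)/2 = (1/√8 + (1/√8)i)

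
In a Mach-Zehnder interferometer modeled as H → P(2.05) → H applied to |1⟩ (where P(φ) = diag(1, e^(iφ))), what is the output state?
(0.7305 - 0.4437i)|0⟩ + (0.2695 + 0.4437i)|1⟩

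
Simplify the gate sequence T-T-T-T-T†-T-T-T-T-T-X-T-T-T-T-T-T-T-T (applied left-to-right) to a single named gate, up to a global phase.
X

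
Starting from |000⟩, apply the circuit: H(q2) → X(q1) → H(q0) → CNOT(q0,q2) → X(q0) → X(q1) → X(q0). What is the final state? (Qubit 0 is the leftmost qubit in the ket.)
1/2|000⟩ + 1/2|001⟩ + 1/2|100⟩ + 1/2|101⟩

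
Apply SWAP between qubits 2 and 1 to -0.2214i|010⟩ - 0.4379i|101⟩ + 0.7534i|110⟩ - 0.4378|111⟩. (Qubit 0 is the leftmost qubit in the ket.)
-0.2214i|001⟩ + 0.7534i|101⟩ - 0.4379i|110⟩ - 0.4378|111⟩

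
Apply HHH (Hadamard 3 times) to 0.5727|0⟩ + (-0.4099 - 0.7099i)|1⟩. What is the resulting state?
(0.1151 - 0.502i)|0⟩ + (0.6948 + 0.502i)|1⟩

H² = I, so H^3 = H: a single Hadamard. With (a, b) = (0.5727, (-0.4099 - 0.7099i)), H gives ((a + b)/√2, (a − b)/√2) = ((0.1151 - 0.502i), (0.6948 + 0.502i)).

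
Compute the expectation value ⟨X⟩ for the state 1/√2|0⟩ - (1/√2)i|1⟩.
0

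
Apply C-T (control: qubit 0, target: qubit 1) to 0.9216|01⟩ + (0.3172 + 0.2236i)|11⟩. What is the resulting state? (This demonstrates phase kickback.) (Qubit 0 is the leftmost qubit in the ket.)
0.9216|01⟩ + (0.06619 + 0.3824i)|11⟩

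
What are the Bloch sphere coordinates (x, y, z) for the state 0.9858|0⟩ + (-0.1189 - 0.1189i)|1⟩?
(-0.2344, -0.2344, 0.9435)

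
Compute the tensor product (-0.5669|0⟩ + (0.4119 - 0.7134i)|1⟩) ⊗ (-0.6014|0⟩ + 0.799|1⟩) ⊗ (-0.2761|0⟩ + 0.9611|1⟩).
-0.09413|000⟩ + 0.3277|001⟩ + 0.1251|010⟩ - 0.4353|011⟩ + (0.06839 - 0.1185i)|100⟩ + (-0.2381 + 0.4123i)|101⟩ + (-0.09087 + 0.1574i)|110⟩ + (0.3163 - 0.5478i)|111⟩

amp(|b₁b₂…⟩) = product of the factor amplitudes for bits b₁, b₂, …; only kets whose every factor amplitude is nonzero survive.
|000⟩: (-0.5669)(-0.6014)(-0.2761) = -0.09413
|001⟩: (-0.5669)(-0.6014)(0.9611) = 0.3277
|010⟩: (-0.5669)(0.799)(-0.2761) = 0.1251
|011⟩: (-0.5669)(0.799)(0.9611) = -0.4353
|100⟩: (0.4119 - 0.7134i)(-0.6014)(-0.2761) = (0.06839 - 0.1185i)
|101⟩: (0.4119 - 0.7134i)(-0.6014)(0.9611) = (-0.2381 + 0.4123i)
|110⟩: (0.4119 - 0.7134i)(0.799)(-0.2761) = (-0.09087 + 0.1574i)
|111⟩: (0.4119 - 0.7134i)(0.799)(0.9611) = (0.3163 - 0.5478i)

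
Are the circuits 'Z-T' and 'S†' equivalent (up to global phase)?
No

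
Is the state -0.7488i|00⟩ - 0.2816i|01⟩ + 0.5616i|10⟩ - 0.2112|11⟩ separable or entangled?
Entangled

Writing the state as a|00⟩ + b|01⟩ + c|10⟩ + d|11⟩, it is a product state iff ad − bc = 0.
Here (a, b, c, d) = (-0.7488i, -0.2816i, 0.5616i, -0.2112): ad − bc = (-0.7488i)(-0.2112) − (-0.2816i)(0.5616i) = (-0.1581 + 0.1581i) ≠ 0, so the state is entangled.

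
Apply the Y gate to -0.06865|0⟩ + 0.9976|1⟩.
-0.9976i|0⟩ - 0.06865i|1⟩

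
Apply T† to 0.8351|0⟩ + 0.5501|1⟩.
0.8351|0⟩ + (0.389 - 0.389i)|1⟩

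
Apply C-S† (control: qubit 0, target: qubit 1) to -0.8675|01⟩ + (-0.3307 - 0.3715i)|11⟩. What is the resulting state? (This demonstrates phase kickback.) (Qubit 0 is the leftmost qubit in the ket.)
-0.8675|01⟩ + (-0.3715 + 0.3307i)|11⟩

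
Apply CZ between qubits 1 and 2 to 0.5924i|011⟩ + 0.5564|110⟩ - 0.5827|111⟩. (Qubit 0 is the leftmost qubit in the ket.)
-0.5924i|011⟩ + 0.5564|110⟩ + 0.5827|111⟩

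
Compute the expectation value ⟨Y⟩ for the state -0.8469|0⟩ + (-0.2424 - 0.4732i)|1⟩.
0.8015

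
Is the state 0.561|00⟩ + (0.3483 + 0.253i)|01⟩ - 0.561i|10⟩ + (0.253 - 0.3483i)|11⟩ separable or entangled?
Separable

Writing the state as a|00⟩ + b|01⟩ + c|10⟩ + d|11⟩, it is a product state iff ad − bc = 0.
Here (a, b, c, d) = (0.561, (0.3483 + 0.253i), -0.561i, (0.253 - 0.3483i)): ad − bc = (0.561)(0.253 - 0.3483i) − (0.3483 + 0.253i)(-0.561i) = 0, so the state is separable.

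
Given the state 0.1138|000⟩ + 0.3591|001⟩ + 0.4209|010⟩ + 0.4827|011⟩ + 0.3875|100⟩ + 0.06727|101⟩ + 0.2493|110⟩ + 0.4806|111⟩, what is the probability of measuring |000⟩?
0.01295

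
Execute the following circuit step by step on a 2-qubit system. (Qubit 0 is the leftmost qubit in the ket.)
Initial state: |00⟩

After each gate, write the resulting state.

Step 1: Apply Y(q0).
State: i|10⟩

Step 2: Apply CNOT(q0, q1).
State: i|11⟩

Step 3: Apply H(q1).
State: (1/√2)i|10⟩ - (1/√2)i|11⟩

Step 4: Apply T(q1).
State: (1/√2)i|10⟩ + (1/2 - (1/2)i)|11⟩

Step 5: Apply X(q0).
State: (1/√2)i|00⟩ + (1/2 - (1/2)i)|01⟩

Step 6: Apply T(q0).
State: (1/√2)i|00⟩ + (1/2 - (1/2)i)|01⟩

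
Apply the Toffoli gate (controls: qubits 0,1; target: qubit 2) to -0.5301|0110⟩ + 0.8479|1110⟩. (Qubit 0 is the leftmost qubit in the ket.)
-0.5301|0110⟩ + 0.8479|1100⟩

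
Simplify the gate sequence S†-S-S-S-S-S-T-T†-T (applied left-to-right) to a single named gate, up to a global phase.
T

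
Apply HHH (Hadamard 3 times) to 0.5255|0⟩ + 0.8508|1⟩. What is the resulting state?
0.9732|0⟩ - 0.23|1⟩

H² = I, so H^3 = H: a single Hadamard. With (a, b) = (0.5255, 0.8508), H gives ((a + b)/√2, (a − b)/√2) = (0.9732, -0.23).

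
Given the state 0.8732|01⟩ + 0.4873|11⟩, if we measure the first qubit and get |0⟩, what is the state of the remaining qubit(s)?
|1⟩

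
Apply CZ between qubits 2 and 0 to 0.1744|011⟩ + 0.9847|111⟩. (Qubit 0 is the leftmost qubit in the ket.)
0.1744|011⟩ - 0.9847|111⟩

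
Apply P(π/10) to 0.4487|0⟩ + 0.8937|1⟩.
0.4487|0⟩ + (0.85 + 0.2762i)|1⟩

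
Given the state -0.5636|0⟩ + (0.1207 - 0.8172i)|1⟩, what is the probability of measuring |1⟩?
0.6824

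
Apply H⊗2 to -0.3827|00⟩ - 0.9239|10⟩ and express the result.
-0.6533|00⟩ - 0.6533|01⟩ + 0.2706|10⟩ + 0.2706|11⟩

H⊗2 gives amp(|y⟩) = (1/2) Σ_x (−1)^(x·y) amp(|x⟩), where x·y is the number of positions in which both x and y have a 1.
|00⟩: (-0.3827 - 0.9239)/2 = -0.6533
|01⟩: (-0.3827 - 0.9239)/2 = -0.6533
|10⟩: (-0.3827 + 0.9239)/2 = 0.2706
|11⟩: (-0.3827 + 0.9239)/2 = 0.2706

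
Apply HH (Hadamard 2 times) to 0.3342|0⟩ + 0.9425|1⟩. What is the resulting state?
0.3342|0⟩ + 0.9425|1⟩

H² = I, so an even number of Hadamards cancels: H^2 = I and the state is unchanged.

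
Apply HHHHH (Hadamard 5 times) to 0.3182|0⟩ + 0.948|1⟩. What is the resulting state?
0.8953|0⟩ - 0.4453|1⟩

H² = I, so H^5 = H: a single Hadamard. With (a, b) = (0.3182, 0.948), H gives ((a + b)/√2, (a − b)/√2) = (0.8953, -0.4453).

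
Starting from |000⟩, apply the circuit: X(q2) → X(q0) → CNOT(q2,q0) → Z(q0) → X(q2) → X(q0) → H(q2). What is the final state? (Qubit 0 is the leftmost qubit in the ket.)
1/√2|100⟩ + 1/√2|101⟩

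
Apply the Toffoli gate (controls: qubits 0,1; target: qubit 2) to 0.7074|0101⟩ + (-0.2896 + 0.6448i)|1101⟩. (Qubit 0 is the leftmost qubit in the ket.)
0.7074|0101⟩ + (-0.2896 + 0.6448i)|1111⟩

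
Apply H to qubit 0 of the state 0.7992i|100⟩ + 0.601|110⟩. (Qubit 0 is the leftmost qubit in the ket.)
0.5651i|000⟩ + 0.425|010⟩ - 0.5651i|100⟩ - 0.425|110⟩

H on qubit 0 mixes each pair of kets that differ only in qubit 0: amplitudes (a, b) of (|…0…⟩, |…1…⟩) become ((a + b)/√2, (a − b)/√2). Kets absent from the input have amplitude 0.
(|000⟩, |100⟩): (a, b) = (0, 0.7992i) → (0.5651i, -0.5651i)
(|010⟩, |110⟩): (a, b) = (0, 0.601) → (0.425, -0.425)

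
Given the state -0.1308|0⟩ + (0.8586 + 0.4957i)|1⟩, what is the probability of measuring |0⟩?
0.01711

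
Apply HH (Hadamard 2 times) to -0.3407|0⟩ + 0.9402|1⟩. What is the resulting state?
-0.3407|0⟩ + 0.9402|1⟩

H² = I, so an even number of Hadamards cancels: H^2 = I and the state is unchanged.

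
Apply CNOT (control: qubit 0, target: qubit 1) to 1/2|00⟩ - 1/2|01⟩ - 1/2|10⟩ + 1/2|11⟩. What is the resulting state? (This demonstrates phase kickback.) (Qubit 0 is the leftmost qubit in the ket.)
1/2|00⟩ - 1/2|01⟩ + 1/2|10⟩ - 1/2|11⟩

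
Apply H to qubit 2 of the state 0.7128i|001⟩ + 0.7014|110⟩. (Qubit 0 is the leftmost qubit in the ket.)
0.504i|000⟩ - 0.504i|001⟩ + 0.496|110⟩ + 0.496|111⟩

H on qubit 2 mixes each pair of kets that differ only in qubit 2: amplitudes (a, b) of (|…0…⟩, |…1…⟩) become ((a + b)/√2, (a − b)/√2). Kets absent from the input have amplitude 0.
(|000⟩, |001⟩): (a, b) = (0, 0.7128i) → (0.504i, -0.504i)
(|110⟩, |111⟩): (a, b) = (0.7014, 0) → (0.496, 0.496)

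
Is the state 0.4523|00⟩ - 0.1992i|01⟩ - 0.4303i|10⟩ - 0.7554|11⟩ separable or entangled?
Entangled

Writing the state as a|00⟩ + b|01⟩ + c|10⟩ + d|11⟩, it is a product state iff ad − bc = 0.
Here (a, b, c, d) = (0.4523, -0.1992i, -0.4303i, -0.7554): ad − bc = (0.4523)(-0.7554) − (-0.1992i)(-0.4303i) = -0.256 ≠ 0, so the state is entangled.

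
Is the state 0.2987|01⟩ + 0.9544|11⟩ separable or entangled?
Separable

Writing the state as a|00⟩ + b|01⟩ + c|10⟩ + d|11⟩, it is a product state iff ad − bc = 0.
Here (a, b, c, d) = (0, 0.2987, 0, 0.9544): ad − bc = (0)(0.9544) − (0.2987)(0) = 0, so the state is separable.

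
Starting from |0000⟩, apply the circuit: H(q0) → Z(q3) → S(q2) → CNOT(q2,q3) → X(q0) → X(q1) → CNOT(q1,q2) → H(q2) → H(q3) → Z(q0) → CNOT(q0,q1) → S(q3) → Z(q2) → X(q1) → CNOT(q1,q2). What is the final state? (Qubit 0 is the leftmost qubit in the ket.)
1/√8|0000⟩ + (1/√8)i|0001⟩ + 1/√8|0010⟩ + (1/√8)i|0011⟩ - 1/√8|1100⟩ - (1/√8)i|1101⟩ - 1/√8|1110⟩ - (1/√8)i|1111⟩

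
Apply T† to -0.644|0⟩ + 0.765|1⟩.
-0.644|0⟩ + (0.5409 - 0.5409i)|1⟩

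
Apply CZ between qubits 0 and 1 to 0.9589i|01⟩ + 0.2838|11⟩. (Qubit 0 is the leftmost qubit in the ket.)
0.9589i|01⟩ - 0.2838|11⟩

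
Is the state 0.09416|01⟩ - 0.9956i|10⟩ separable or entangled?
Entangled

Writing the state as a|00⟩ + b|01⟩ + c|10⟩ + d|11⟩, it is a product state iff ad − bc = 0.
Here (a, b, c, d) = (0, 0.09416, -0.9956i, 0): ad − bc = (0)(0) − (0.09416)(-0.9956i) = 0.09375i ≠ 0, so the state is entangled.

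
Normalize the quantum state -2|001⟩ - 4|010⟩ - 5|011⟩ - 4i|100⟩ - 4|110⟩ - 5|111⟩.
-0.198|001⟩ - 0.3961|010⟩ - 0.4951|011⟩ - 0.3961i|100⟩ - 0.3961|110⟩ - 0.4951|111⟩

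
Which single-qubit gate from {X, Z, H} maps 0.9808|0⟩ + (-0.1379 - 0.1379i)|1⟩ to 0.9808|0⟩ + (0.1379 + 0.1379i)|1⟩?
Z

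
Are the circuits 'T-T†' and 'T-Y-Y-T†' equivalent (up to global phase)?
Yes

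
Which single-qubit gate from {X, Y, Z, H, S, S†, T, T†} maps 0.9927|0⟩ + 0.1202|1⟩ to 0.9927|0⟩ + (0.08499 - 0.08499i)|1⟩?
T†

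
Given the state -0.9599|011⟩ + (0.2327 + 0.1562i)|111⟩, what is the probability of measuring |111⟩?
0.07855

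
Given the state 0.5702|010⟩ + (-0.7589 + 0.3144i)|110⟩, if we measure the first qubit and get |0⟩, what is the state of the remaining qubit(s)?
|10⟩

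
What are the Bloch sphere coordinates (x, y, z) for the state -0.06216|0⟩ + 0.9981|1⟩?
(-0.1241, 0, -0.9923)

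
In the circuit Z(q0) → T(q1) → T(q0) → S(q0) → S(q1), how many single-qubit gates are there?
5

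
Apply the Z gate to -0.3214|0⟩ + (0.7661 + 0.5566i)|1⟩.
-0.3214|0⟩ + (-0.7661 - 0.5566i)|1⟩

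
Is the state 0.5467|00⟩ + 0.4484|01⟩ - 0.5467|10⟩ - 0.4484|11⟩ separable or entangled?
Separable

Writing the state as a|00⟩ + b|01⟩ + c|10⟩ + d|11⟩, it is a product state iff ad − bc = 0.
Here (a, b, c, d) = (0.5467, 0.4484, -0.5467, -0.4484): ad − bc = (0.5467)(-0.4484) − (0.4484)(-0.5467) = 0, so the state is separable.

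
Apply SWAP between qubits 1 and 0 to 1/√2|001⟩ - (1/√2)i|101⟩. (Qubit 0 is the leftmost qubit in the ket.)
1/√2|001⟩ - (1/√2)i|011⟩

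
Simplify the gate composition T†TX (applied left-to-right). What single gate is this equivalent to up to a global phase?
X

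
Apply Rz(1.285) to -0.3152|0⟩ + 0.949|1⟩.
(-0.2523 + 0.1889i)|0⟩ + (0.7598 + 0.5686i)|1⟩

Rz(1.285) = [[e^(−iθ/2), 0], [0, e^(iθ/2)]] with e^(±iθ/2) = cos(θ/2) ± i·sin(θ/2); θ = 1.285, cos(θ/2) ≈ 0.8006, sin(θ/2) ≈ 0.599199.
With a = amp(|0⟩) = -0.3152 and b = amp(|1⟩) = 0.949:
new amp(|0⟩) = (0.8006 - 0.599199i)·a = (-0.2523 + 0.1889i)
new amp(|1⟩) = (0.8006 + 0.599199i)·b = (0.7598 + 0.5686i)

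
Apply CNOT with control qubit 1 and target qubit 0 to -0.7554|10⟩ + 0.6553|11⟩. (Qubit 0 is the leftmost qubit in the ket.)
0.6553|01⟩ - 0.7554|10⟩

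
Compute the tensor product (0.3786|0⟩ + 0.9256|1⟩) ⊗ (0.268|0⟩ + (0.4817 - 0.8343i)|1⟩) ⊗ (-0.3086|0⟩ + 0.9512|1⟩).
-0.03131|000⟩ + 0.09651|001⟩ + (-0.05628 + 0.09748i)|010⟩ + (0.1735 - 0.3005i)|011⟩ - 0.07655|100⟩ + 0.236|101⟩ + (-0.1376 + 0.2383i)|110⟩ + (0.4241 - 0.7345i)|111⟩

amp(|b₁b₂…⟩) = product of the factor amplitudes for bits b₁, b₂, …; only kets whose every factor amplitude is nonzero survive.
|000⟩: (0.3786)(0.268)(-0.3086) = -0.03131
|001⟩: (0.3786)(0.268)(0.9512) = 0.09651
|010⟩: (0.3786)(0.4817 - 0.8343i)(-0.3086) = (-0.05628 + 0.09748i)
|011⟩: (0.3786)(0.4817 - 0.8343i)(0.9512) = (0.1735 - 0.3005i)
|100⟩: (0.9256)(0.268)(-0.3086) = -0.07655
|101⟩: (0.9256)(0.268)(0.9512) = 0.236
|110⟩: (0.9256)(0.4817 - 0.8343i)(-0.3086) = (-0.1376 + 0.2383i)
|111⟩: (0.9256)(0.4817 - 0.8343i)(0.9512) = (0.4241 - 0.7345i)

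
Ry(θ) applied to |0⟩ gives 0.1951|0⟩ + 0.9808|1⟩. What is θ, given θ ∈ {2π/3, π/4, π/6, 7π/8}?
7π/8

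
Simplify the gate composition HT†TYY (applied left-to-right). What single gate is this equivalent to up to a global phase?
H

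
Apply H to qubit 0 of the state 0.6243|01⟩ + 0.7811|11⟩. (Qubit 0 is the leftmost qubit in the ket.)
0.9938|01⟩ - 0.1109|11⟩

H on qubit 0 mixes each pair of kets that differ only in qubit 0: amplitudes (a, b) of (|…0…⟩, |…1…⟩) become ((a + b)/√2, (a − b)/√2). Kets absent from the input have amplitude 0.
(|01⟩, |11⟩): (a, b) = (0.6243, 0.7811) → (0.9938, -0.1109)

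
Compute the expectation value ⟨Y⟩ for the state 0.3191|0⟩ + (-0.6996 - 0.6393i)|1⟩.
-0.408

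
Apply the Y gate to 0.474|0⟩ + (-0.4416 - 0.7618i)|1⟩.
(-0.7618 + 0.4416i)|0⟩ + 0.474i|1⟩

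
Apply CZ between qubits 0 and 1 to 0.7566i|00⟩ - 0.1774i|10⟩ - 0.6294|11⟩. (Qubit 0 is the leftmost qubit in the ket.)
0.7566i|00⟩ - 0.1774i|10⟩ + 0.6294|11⟩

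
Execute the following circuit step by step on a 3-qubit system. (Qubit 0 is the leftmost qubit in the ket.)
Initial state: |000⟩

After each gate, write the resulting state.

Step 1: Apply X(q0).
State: |100⟩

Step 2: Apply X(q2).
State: |101⟩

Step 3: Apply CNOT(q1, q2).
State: |101⟩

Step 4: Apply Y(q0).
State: -i|001⟩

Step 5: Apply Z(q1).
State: -i|001⟩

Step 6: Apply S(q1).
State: -i|001⟩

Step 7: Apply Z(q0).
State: -i|001⟩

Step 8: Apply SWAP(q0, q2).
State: -i|100⟩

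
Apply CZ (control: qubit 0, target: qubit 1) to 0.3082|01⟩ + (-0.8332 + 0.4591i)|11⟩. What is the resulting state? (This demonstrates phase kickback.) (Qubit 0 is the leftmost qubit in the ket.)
0.3082|01⟩ + (0.8332 - 0.4591i)|11⟩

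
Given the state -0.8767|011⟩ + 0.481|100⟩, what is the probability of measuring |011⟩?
0.7686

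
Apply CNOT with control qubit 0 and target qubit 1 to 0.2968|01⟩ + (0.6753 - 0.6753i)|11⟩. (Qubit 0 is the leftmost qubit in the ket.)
0.2968|01⟩ + (0.6753 - 0.6753i)|10⟩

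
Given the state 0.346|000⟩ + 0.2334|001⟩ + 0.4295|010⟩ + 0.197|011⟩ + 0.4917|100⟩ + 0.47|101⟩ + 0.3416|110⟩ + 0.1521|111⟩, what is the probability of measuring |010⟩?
0.1845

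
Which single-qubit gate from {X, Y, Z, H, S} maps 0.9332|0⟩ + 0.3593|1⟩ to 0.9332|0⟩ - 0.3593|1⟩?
Z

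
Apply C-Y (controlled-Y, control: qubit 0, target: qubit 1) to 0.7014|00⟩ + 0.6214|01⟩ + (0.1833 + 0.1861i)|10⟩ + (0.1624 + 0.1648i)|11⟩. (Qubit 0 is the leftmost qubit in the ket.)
0.7014|00⟩ + 0.6214|01⟩ + (0.1648 - 0.1624i)|10⟩ + (-0.1861 + 0.1833i)|11⟩

C-Y leaves the control-|0⟩ kets |00⟩, |01⟩ unchanged and applies Y to qubit 1 on the control-|1⟩ pair (|10⟩, |11⟩).
Y = [[0, -i], [i, 0]].
With a = amp(|10⟩) = (0.1833 + 0.1861i) and b = amp(|11⟩) = (0.1624 + 0.1648i):
new amp(|10⟩) = (-i)·b = (0.1648 - 0.1624i)
new amp(|11⟩) = (i)·a = (-0.1861 + 0.1833i)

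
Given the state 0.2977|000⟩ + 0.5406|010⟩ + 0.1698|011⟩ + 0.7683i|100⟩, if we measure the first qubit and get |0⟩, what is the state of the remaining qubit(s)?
0.4651|00⟩ + 0.8446|10⟩ + 0.2653|11⟩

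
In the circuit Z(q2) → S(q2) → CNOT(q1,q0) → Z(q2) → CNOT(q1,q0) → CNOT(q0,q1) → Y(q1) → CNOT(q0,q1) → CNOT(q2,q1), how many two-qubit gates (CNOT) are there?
5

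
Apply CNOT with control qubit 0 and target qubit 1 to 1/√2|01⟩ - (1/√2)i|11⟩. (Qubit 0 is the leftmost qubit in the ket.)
1/√2|01⟩ - (1/√2)i|10⟩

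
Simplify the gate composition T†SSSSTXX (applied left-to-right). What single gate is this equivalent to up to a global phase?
I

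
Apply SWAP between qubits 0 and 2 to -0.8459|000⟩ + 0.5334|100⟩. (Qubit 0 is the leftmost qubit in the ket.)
-0.8459|000⟩ + 0.5334|001⟩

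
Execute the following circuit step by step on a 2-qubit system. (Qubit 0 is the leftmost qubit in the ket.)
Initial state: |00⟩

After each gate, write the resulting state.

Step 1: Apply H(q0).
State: 1/√2|00⟩ + 1/√2|10⟩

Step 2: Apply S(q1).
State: 1/√2|00⟩ + 1/√2|10⟩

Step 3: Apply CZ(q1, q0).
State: 1/√2|00⟩ + 1/√2|10⟩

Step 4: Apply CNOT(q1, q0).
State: 1/√2|00⟩ + 1/√2|10⟩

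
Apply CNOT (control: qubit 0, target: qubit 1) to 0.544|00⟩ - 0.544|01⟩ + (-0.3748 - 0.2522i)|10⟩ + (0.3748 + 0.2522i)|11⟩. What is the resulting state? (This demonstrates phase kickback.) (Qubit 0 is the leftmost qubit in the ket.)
0.544|00⟩ - 0.544|01⟩ + (0.3748 + 0.2522i)|10⟩ + (-0.3748 - 0.2522i)|11⟩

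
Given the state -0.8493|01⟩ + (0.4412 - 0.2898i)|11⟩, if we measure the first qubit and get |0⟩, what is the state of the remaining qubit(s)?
-|1⟩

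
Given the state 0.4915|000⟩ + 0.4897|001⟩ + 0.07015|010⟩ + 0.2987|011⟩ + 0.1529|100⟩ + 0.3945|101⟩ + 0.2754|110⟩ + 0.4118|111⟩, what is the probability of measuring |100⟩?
0.02338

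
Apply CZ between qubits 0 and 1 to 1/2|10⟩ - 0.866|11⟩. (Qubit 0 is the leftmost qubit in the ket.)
1/2|10⟩ + 0.866|11⟩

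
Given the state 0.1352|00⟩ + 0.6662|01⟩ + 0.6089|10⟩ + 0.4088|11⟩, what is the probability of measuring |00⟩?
0.01828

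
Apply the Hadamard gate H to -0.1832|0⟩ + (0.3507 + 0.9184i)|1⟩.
(0.1184 + 0.6494i)|0⟩ + (-0.3775 - 0.6494i)|1⟩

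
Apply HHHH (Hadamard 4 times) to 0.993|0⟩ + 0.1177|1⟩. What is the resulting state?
0.993|0⟩ + 0.1177|1⟩

H² = I, so an even number of Hadamards cancels: H^4 = I and the state is unchanged.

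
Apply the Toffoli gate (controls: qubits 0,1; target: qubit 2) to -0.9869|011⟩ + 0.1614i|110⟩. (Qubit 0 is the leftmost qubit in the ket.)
-0.9869|011⟩ + 0.1614i|111⟩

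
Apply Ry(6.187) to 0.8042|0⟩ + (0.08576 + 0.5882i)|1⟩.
(-0.8074 - 0.02828i)|0⟩ + (-0.047 - 0.5875i)|1⟩

Ry(6.187) = [[cos(θ/2), −sin(θ/2)], [sin(θ/2), cos(θ/2)]]; θ = 6.187, cos(θ/2) ≈ -0.998844, sin(θ/2) ≈ 0.0480741.
With a = amp(|0⟩) = 0.8042 and b = amp(|1⟩) = (0.08576 + 0.5882i):
new amp(|0⟩) = (-0.998844)·a + (-0.0480741)·b = (-0.8074 - 0.02828i)
new amp(|1⟩) = (0.0480741)·a + (-0.998844)·b = (-0.047 - 0.5875i)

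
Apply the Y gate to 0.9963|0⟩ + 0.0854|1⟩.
-0.0854i|0⟩ + 0.9963i|1⟩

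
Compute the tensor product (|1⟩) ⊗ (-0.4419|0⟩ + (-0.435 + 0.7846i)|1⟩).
-0.4419|10⟩ + (-0.435 + 0.7846i)|11⟩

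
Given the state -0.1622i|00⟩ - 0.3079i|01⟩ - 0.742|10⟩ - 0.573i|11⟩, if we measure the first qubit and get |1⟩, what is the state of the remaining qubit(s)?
-0.7915|0⟩ - 0.6112i|1⟩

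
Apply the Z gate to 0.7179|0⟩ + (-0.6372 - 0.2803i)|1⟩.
0.7179|0⟩ + (0.6372 + 0.2803i)|1⟩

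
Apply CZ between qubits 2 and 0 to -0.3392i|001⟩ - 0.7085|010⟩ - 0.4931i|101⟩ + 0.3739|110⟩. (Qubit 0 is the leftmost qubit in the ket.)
-0.3392i|001⟩ - 0.7085|010⟩ + 0.4931i|101⟩ + 0.3739|110⟩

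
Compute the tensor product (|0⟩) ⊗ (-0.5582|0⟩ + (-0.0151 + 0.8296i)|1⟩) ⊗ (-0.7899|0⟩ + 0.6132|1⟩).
0.4409|000⟩ - 0.3423|001⟩ + (0.01193 - 0.6553i)|010⟩ + (-0.009259 + 0.5087i)|011⟩

amp(|b₁b₂…⟩) = product of the factor amplitudes for bits b₁, b₂, …; only kets whose every factor amplitude is nonzero survive.
|000⟩: (1)(-0.5582)(-0.7899) = 0.4409
|001⟩: (1)(-0.5582)(0.6132) = -0.3423
|010⟩: (1)(-0.0151 + 0.8296i)(-0.7899) = (0.01193 - 0.6553i)
|011⟩: (1)(-0.0151 + 0.8296i)(0.6132) = (-0.009259 + 0.5087i)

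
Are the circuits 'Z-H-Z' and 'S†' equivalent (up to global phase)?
No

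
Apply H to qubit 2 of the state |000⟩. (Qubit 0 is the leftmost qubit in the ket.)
1/√2|000⟩ + 1/√2|001⟩

H on qubit 2 mixes each pair of kets that differ only in qubit 2: amplitudes (a, b) of (|…0…⟩, |…1…⟩) become ((a + b)/√2, (a − b)/√2). Kets absent from the input have amplitude 0.
(|000⟩, |001⟩): (a, b) = (1, 0) → (1/√2, 1/√2)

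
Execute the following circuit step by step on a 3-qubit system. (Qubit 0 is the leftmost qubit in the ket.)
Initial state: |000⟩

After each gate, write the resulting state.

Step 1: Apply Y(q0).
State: i|100⟩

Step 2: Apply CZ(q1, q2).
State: i|100⟩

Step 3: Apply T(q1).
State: i|100⟩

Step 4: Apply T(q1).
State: i|100⟩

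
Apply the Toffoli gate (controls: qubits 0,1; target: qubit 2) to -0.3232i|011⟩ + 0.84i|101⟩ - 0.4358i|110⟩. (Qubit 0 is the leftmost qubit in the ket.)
-0.3232i|011⟩ + 0.84i|101⟩ - 0.4358i|111⟩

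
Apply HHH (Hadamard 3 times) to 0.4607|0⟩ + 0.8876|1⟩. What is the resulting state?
0.9534|0⟩ - 0.3019|1⟩

H² = I, so H^3 = H: a single Hadamard. With (a, b) = (0.4607, 0.8876), H gives ((a + b)/√2, (a − b)/√2) = (0.9534, -0.3019).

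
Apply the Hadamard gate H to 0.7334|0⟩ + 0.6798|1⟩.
0.9993|0⟩ + 0.0379|1⟩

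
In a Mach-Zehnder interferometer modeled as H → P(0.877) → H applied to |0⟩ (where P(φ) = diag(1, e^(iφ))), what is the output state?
(0.8197 + 0.3844i)|0⟩ + (0.1803 - 0.3844i)|1⟩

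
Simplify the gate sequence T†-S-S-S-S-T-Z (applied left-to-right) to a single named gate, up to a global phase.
Z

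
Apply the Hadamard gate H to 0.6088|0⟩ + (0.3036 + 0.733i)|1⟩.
(0.6452 + 0.5183i)|0⟩ + (0.2158 - 0.5183i)|1⟩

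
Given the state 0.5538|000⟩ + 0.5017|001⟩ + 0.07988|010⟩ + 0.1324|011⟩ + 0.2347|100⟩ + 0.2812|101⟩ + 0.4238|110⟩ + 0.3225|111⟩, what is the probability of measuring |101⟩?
0.07907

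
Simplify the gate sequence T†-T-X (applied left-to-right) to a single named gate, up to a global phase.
X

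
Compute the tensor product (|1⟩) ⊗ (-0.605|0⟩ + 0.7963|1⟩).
-0.605|10⟩ + 0.7963|11⟩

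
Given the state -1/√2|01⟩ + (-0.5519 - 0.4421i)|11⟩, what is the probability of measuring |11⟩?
0.5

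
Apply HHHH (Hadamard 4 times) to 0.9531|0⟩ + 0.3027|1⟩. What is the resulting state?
0.9531|0⟩ + 0.3027|1⟩

H² = I, so an even number of Hadamards cancels: H^4 = I and the state is unchanged.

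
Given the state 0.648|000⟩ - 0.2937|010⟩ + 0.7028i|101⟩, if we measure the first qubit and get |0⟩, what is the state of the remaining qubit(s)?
0.9108|00⟩ - 0.4128|10⟩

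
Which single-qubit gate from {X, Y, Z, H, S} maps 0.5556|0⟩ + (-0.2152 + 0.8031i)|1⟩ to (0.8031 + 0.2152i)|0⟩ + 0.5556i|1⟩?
Y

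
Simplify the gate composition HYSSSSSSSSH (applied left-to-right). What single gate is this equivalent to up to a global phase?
Y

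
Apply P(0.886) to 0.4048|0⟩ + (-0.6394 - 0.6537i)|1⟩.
0.4048|0⟩ + (0.1019 - 0.9087i)|1⟩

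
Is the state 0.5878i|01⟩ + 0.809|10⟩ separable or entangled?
Entangled

Writing the state as a|00⟩ + b|01⟩ + c|10⟩ + d|11⟩, it is a product state iff ad − bc = 0.
Here (a, b, c, d) = (0, 0.5878i, 0.809, 0): ad − bc = (0)(0) − (0.5878i)(0.809) = -0.4755i ≠ 0, so the state is entangled.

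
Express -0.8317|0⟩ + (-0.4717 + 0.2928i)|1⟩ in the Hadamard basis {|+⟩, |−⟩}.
(-0.9216 + 0.207i)|+⟩ + (-0.2546 - 0.207i)|−⟩

With |ψ⟩ = α|0⟩ + β|1⟩, the Hadamard-basis coefficients are ⟨+|ψ⟩ = (α + β)/√2 and ⟨−|ψ⟩ = (α − β)/√2.
Here α = -0.8317, β = (-0.4717 + 0.2928i): (α + β)/√2 = (-0.9216 + 0.207i), (α − β)/√2 = (-0.2546 - 0.207i).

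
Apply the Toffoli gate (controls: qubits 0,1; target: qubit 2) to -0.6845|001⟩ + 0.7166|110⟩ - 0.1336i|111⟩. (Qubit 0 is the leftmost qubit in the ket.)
-0.6845|001⟩ - 0.1336i|110⟩ + 0.7166|111⟩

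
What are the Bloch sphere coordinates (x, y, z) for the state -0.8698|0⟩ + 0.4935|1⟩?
(-0.8585, 0, 0.513)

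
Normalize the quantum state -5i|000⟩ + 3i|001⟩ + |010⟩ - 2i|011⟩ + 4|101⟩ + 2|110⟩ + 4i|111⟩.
-(1/√3)i|000⟩ + 0.3464i|001⟩ + 0.1155|010⟩ - 0.2309i|011⟩ + 0.4619|101⟩ + 0.2309|110⟩ + 0.4619i|111⟩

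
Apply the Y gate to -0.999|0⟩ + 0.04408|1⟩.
-0.04408i|0⟩ - 0.999i|1⟩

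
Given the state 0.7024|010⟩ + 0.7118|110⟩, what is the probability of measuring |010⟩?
0.4934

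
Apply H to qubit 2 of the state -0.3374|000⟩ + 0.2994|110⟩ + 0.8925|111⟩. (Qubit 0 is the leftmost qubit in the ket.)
-0.2386|000⟩ - 0.2386|001⟩ + 0.8428|110⟩ - 0.4194|111⟩

H on qubit 2 mixes each pair of kets that differ only in qubit 2: amplitudes (a, b) of (|…0…⟩, |…1…⟩) become ((a + b)/√2, (a − b)/√2). Kets absent from the input have amplitude 0.
(|000⟩, |001⟩): (a, b) = (-0.3374, 0) → (-0.2386, -0.2386)
(|110⟩, |111⟩): (a, b) = (0.2994, 0.8925) → (0.8428, -0.4194)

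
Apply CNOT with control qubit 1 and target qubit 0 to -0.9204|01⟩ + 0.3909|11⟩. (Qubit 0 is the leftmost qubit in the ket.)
0.3909|01⟩ - 0.9204|11⟩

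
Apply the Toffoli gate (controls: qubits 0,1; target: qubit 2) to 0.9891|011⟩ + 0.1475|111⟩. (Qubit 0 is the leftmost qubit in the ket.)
0.9891|011⟩ + 0.1475|110⟩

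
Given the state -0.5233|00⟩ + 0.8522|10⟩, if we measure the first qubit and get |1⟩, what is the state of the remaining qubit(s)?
|0⟩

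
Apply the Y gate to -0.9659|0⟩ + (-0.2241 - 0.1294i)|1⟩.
(-0.1294 + 0.2241i)|0⟩ - 0.9659i|1⟩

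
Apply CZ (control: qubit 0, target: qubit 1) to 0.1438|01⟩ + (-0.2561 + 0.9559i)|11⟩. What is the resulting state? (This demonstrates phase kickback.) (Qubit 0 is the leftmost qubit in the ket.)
0.1438|01⟩ + (0.2561 - 0.9559i)|11⟩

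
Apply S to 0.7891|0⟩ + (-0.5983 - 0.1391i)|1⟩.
0.7891|0⟩ + (0.1391 - 0.5983i)|1⟩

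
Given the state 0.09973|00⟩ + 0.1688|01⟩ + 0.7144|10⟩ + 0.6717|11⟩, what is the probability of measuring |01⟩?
0.02849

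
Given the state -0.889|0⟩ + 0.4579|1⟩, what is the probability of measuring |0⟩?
0.7903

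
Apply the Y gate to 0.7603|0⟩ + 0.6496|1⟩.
-0.6496i|0⟩ + 0.7603i|1⟩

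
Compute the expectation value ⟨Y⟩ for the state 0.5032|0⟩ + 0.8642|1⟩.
0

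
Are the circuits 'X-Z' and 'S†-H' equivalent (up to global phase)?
No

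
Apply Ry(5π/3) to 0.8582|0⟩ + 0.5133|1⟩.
-0.9999|0⟩ - 0.01543|1⟩

Ry(5π/3) = [[cos(θ/2), −sin(θ/2)], [sin(θ/2), cos(θ/2)]]; θ = 5π/3, cos(θ/2) ≈ -0.866025, sin(θ/2) ≈ 0.5.
With a = amp(|0⟩) = 0.8582 and b = amp(|1⟩) = 0.5133:
new amp(|0⟩) = (-0.866025)·a + (-0.5)·b = -0.9999
new amp(|1⟩) = (0.5)·a + (-0.866025)·b = -0.01543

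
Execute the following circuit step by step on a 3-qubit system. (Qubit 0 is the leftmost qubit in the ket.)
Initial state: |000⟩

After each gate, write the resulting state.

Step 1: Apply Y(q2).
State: i|001⟩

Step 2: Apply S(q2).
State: -|001⟩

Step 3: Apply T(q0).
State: -|001⟩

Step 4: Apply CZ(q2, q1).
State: -|001⟩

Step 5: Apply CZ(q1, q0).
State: -|001⟩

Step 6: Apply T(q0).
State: -|001⟩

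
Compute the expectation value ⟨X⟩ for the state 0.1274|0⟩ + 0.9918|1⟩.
0.2527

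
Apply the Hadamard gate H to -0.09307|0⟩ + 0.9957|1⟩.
0.6383|0⟩ - 0.7699|1⟩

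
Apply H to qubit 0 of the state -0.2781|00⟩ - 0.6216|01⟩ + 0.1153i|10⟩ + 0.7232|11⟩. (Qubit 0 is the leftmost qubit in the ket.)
(-0.1966 + 0.08153i)|00⟩ + 0.07184|01⟩ + (-0.1966 - 0.08153i)|10⟩ - 0.9509|11⟩

H on qubit 0 mixes each pair of kets that differ only in qubit 0: amplitudes (a, b) of (|…0…⟩, |…1…⟩) become ((a + b)/√2, (a − b)/√2). Kets absent from the input have amplitude 0.
(|00⟩, |10⟩): (a, b) = (-0.2781, 0.1153i) → ((-0.1966 + 0.08153i), (-0.1966 - 0.08153i))
(|01⟩, |11⟩): (a, b) = (-0.6216, 0.7232) → (0.07184, -0.9509)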